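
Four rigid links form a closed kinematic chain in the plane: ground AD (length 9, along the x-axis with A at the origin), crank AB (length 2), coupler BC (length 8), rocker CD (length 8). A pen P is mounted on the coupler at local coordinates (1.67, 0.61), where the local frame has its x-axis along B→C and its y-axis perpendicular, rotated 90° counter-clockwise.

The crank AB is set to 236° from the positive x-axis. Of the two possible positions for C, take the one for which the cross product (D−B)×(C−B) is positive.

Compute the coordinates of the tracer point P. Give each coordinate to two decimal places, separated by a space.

A=(0,0), D=(9.00,0)
B = A + 2.00·(cos236°, sin236°) = (-1.1184, -1.6581)
|BD| = 10.2533
circle(B,8.00) ∩ circle(D,8.00): a=5.1267, h=6.1414
  candidates: C₊=(2.9477,5.2316) cross=62.970; C₋=(4.9339,-6.8896) cross=-62.970
  mode + wants cross > 0 → take C=(2.9477,5.2316) (cross=62.970)
ex = (C−B)/|BC| = (0.5083,0.8612); ey = (-0.8612,0.5083)
P = B + 1.67·ex + 0.61·ey = (-0.7949,0.0902)

-0.79 0.09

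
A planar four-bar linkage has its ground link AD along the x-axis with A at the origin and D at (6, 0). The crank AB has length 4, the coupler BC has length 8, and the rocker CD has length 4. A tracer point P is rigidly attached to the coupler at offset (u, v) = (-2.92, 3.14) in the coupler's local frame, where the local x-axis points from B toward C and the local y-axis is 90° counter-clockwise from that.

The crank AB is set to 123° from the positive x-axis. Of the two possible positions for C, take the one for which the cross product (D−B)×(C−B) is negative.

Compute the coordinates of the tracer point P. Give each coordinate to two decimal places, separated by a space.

A=(0,0), D=(6.00,0)
B = A + 4.00·(cos123°, sin123°) = (-2.1786, 3.3547)
|BD| = 8.8398
circle(B,8.00) ∩ circle(D,4.00): a=7.1349, h=3.6185
  candidates: C₊=(5.7958,3.9948) cross=31.987; C₋=(3.0494,-2.7008) cross=-31.987
  mode - wants cross < 0 → take C=(3.0494,-2.7008) (cross=-31.987)
ex = (C−B)/|BC| = (0.6535,-0.7569); ey = (0.7569,0.6535)
P = B + -2.92·ex + 3.14·ey = (-1.7100,7.6169)

-1.71 7.62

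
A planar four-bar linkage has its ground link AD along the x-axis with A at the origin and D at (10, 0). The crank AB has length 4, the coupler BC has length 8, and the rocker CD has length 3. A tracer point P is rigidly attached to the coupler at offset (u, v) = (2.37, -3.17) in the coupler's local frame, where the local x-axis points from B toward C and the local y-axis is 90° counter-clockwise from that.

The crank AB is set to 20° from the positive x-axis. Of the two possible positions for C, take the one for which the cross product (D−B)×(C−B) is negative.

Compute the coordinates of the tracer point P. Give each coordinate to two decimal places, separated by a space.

4.04 -2.58

A=(0,0), D=(10.00,0)
B = A + 4.00·(cos20°, sin20°) = (3.7588, 1.3681)
|BD| = 6.3894
circle(B,8.00) ∩ circle(D,3.00): a=7.4987, h=2.7874
  candidates: C₊=(11.6804,2.4852) cross=17.810; C₋=(10.4867,-2.9603) cross=-17.810
  mode - wants cross < 0 → take C=(10.4867,-2.9603) (cross=-17.810)
ex = (C−B)/|BC| = (0.8410,-0.5410); ey = (0.5410,0.8410)
P = B + 2.37·ex + -3.17·ey = (4.0368,-2.5801)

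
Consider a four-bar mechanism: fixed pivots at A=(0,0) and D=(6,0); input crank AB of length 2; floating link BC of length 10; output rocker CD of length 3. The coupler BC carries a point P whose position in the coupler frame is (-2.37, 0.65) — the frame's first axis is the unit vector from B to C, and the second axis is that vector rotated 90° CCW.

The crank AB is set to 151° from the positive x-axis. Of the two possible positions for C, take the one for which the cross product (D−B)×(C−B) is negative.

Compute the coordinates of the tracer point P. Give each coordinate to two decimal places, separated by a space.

-3.74 2.41

A=(0,0), D=(6.00,0)
B = A + 2.00·(cos151°, sin151°) = (-1.7492, 0.9696)
|BD| = 7.8097
circle(B,10.00) ∩ circle(D,3.00): a=9.7309, h=2.3041
  candidates: C₊=(8.1925,2.0477) cross=17.994; C₋=(7.6204,-2.5248) cross=-17.994
  mode - wants cross < 0 → take C=(7.6204,-2.5248) (cross=-17.994)
ex = (C−B)/|BC| = (0.9370,-0.3494); ey = (0.3494,0.9370)
P = B + -2.37·ex + 0.65·ey = (-3.7427,2.4068)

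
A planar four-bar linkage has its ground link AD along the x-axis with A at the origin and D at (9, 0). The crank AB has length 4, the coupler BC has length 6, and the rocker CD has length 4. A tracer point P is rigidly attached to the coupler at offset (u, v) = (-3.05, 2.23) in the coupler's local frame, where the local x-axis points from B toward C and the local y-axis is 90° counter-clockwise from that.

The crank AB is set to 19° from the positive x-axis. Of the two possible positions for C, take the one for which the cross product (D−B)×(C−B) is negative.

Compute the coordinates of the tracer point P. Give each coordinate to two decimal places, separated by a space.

A=(0,0), D=(9.00,0)
B = A + 4.00·(cos19°, sin19°) = (3.7821, 1.3023)
|BD| = 5.3780
circle(B,6.00) ∩ circle(D,4.00): a=4.5484, h=3.9130
  candidates: C₊=(9.1427,3.9975) cross=21.044; C₋=(7.2476,-3.5957) cross=-21.044
  mode - wants cross < 0 → take C=(7.2476,-3.5957) (cross=-21.044)
ex = (C−B)/|BC| = (0.5776,-0.8163); ey = (0.8163,0.5776)
P = B + -3.05·ex + 2.23·ey = (3.8408,5.0801)

3.84 5.08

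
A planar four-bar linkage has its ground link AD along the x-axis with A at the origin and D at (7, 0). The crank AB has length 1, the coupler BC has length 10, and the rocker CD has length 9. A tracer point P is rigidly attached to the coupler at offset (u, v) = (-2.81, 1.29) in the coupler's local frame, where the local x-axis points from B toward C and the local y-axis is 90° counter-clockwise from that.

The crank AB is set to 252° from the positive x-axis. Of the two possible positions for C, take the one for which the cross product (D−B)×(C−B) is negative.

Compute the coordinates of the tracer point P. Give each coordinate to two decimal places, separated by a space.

-0.98 2.07

A=(0,0), D=(7.00,0)
B = A + 1.00·(cos252°, sin252°) = (-0.3090, -0.9511)
|BD| = 7.3706
circle(B,10.00) ∩ circle(D,9.00): a=4.9742, h=8.6751
  candidates: C₊=(3.5042,8.2934) cross=63.941; C₋=(5.7430,-8.9118) cross=-63.941
  mode - wants cross < 0 → take C=(5.7430,-8.9118) (cross=-63.941)
ex = (C−B)/|BC| = (0.6052,-0.7961); ey = (0.7961,0.6052)
P = B + -2.81·ex + 1.29·ey = (-0.9827,2.0666)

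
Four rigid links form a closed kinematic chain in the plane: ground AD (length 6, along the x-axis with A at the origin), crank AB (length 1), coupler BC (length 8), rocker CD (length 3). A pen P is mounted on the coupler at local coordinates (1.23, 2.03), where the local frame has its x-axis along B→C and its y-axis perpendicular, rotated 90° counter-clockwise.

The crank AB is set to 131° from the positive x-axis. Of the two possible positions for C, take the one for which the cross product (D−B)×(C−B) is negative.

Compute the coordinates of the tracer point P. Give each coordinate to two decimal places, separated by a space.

A=(0,0), D=(6.00,0)
B = A + 1.00·(cos131°, sin131°) = (-0.6561, 0.7547)
|BD| = 6.6987
circle(B,8.00) ∩ circle(D,3.00): a=7.4546, h=2.9032
  candidates: C₊=(7.0782,2.7996) cross=19.448; C₋=(6.4240,-2.9699) cross=-19.448
  mode - wants cross < 0 → take C=(6.4240,-2.9699) (cross=-19.448)
ex = (C−B)/|BC| = (0.8850,-0.4656); ey = (0.4656,0.8850)
P = B + 1.23·ex + 2.03·ey = (1.3776,1.9786)

1.38 1.98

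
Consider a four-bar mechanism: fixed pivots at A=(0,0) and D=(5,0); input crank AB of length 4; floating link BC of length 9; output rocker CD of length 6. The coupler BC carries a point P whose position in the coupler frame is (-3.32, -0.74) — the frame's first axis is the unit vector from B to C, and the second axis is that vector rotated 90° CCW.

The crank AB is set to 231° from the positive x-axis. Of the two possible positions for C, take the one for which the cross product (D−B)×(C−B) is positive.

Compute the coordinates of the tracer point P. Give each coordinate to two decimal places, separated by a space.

A=(0,0), D=(5.00,0)
B = A + 4.00·(cos231°, sin231°) = (-2.5173, -3.1086)
|BD| = 8.1347
circle(B,9.00) ∩ circle(D,6.00): a=6.8333, h=5.8572
  candidates: C₊=(1.5591,4.9153) cross=47.646; C₋=(6.0356,-5.9099) cross=-47.646
  mode + wants cross > 0 → take C=(1.5591,4.9153) (cross=47.646)
ex = (C−B)/|BC| = (0.4529,0.8915); ey = (-0.8915,0.4529)
P = B + -3.32·ex + -0.74·ey = (-3.3613,-6.4037)

-3.36 -6.40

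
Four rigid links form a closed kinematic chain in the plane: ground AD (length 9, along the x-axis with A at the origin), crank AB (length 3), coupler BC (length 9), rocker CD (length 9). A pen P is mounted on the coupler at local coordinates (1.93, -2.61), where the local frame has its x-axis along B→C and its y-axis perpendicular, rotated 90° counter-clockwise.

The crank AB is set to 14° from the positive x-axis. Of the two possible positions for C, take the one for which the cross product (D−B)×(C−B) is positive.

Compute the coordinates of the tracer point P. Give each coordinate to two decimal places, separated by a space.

A=(0,0), D=(9.00,0)
B = A + 3.00·(cos14°, sin14°) = (2.9109, 0.7258)
|BD| = 6.1322
circle(B,9.00) ∩ circle(D,9.00): a=3.0661, h=8.4616
  candidates: C₊=(6.9569,8.7650) cross=51.888; C₋=(4.9540,-8.0393) cross=-51.888
  mode + wants cross > 0 → take C=(6.9569,8.7650) (cross=51.888)
ex = (C−B)/|BC| = (0.4496,0.8933); ey = (-0.8933,0.4496)
P = B + 1.93·ex + -2.61·ey = (6.1099,1.2764)

6.11 1.28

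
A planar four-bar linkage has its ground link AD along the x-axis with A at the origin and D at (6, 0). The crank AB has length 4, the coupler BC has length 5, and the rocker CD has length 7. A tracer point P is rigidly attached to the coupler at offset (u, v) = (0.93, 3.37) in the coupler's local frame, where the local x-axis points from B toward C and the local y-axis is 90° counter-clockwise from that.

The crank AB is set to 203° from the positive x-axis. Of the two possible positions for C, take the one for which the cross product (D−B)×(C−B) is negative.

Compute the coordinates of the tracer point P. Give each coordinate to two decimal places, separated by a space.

-1.05 0.74

A=(0,0), D=(6.00,0)
B = A + 4.00·(cos203°, sin203°) = (-3.6820, -1.5629)
|BD| = 9.8074
circle(B,5.00) ∩ circle(D,7.00): a=3.6801, h=3.3848
  candidates: C₊=(-0.5884,2.3651) cross=33.196; C₋=(0.4905,-4.3180) cross=-33.196
  mode - wants cross < 0 → take C=(0.4905,-4.3180) (cross=-33.196)
ex = (C−B)/|BC| = (0.8345,-0.5510); ey = (0.5510,0.8345)
P = B + 0.93·ex + 3.37·ey = (-1.0490,0.7369)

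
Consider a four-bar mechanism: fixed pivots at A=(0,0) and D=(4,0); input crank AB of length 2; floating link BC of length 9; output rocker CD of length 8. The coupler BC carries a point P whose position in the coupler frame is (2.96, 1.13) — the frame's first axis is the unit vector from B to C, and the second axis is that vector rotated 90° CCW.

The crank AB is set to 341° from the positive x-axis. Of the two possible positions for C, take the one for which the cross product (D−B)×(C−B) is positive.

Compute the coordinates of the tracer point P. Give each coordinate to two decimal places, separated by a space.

A=(0,0), D=(4.00,0)
B = A + 2.00·(cos341°, sin341°) = (1.8910, -0.6511)
|BD| = 2.2072
circle(B,9.00) ∩ circle(D,8.00): a=4.9546, h=7.5134
  candidates: C₊=(4.4087,7.9896) cross=16.584; C₋=(8.8417,-6.3685) cross=-16.584
  mode + wants cross > 0 → take C=(4.4087,7.9896) (cross=16.584)
ex = (C−B)/|BC| = (0.2797,0.9601); ey = (-0.9601,0.2797)
P = B + 2.96·ex + 1.13·ey = (1.6342,2.5068)

1.63 2.51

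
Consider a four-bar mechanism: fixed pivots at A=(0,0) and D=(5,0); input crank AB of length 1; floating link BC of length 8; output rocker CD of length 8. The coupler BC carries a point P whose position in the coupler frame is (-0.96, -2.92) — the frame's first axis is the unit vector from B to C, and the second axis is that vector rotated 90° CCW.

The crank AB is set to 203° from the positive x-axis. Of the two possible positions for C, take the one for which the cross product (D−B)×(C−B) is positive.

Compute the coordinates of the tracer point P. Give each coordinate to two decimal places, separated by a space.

1.56 -2.21

A=(0,0), D=(5.00,0)
B = A + 1.00·(cos203°, sin203°) = (-0.9205, -0.3907)
|BD| = 5.9334
circle(B,8.00) ∩ circle(D,8.00): a=2.9667, h=7.4296
  candidates: C₊=(1.5505,7.2181) cross=44.083; C₋=(2.5290,-7.6088) cross=-44.083
  mode + wants cross > 0 → take C=(1.5505,7.2181) (cross=44.083)
ex = (C−B)/|BC| = (0.3089,0.9511); ey = (-0.9511,0.3089)
P = B + -0.96·ex + -2.92·ey = (1.5602,-2.2057)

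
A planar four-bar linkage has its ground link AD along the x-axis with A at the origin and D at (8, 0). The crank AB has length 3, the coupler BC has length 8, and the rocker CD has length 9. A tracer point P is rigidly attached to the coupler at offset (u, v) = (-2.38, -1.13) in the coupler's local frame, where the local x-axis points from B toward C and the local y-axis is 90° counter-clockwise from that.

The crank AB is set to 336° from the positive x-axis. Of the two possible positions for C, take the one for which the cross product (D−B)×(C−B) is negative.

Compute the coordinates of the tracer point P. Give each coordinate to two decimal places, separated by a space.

A=(0,0), D=(8.00,0)
B = A + 3.00·(cos336°, sin336°) = (2.7406, -1.2202)
|BD| = 5.3991
circle(B,8.00) ∩ circle(D,9.00): a=1.1252, h=7.9205
  candidates: C₊=(2.0466,6.7496) cross=42.763; C₋=(5.6268,-8.6815) cross=-42.763
  mode - wants cross < 0 → take C=(5.6268,-8.6815) (cross=-42.763)
ex = (C−B)/|BC| = (0.3608,-0.9327); ey = (0.9327,0.3608)
P = B + -2.38·ex + -1.13·ey = (0.8281,0.5918)

0.83 0.59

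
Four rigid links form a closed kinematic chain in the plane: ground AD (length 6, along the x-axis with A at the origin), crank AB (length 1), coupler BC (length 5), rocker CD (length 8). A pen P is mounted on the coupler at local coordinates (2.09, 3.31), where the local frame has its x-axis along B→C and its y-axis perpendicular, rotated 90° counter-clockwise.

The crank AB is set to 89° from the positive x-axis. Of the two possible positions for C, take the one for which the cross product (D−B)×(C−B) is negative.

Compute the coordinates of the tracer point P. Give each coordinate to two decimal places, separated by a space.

A=(0,0), D=(6.00,0)
B = A + 1.00·(cos89°, sin89°) = (0.0175, 0.9998)
|BD| = 6.0655
circle(B,5.00) ∩ circle(D,8.00): a=-0.1821, h=4.9967
  candidates: C₊=(0.6615,5.9582) cross=30.307; C₋=(-0.9858,-3.8985) cross=-30.307
  mode - wants cross < 0 → take C=(-0.9858,-3.8985) (cross=-30.307)
ex = (C−B)/|BC| = (-0.2007,-0.9797); ey = (0.9797,-0.2007)
P = B + 2.09·ex + 3.31·ey = (2.8408,-1.7118)

2.84 -1.71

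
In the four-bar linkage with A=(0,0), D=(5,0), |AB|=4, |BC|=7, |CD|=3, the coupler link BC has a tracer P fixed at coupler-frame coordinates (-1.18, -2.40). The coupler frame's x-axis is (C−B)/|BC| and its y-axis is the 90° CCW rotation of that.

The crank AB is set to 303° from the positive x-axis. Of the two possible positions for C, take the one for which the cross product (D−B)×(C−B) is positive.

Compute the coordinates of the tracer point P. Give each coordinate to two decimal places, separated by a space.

A=(0,0), D=(5.00,0)
B = A + 4.00·(cos303°, sin303°) = (2.1786, -3.3547)
|BD| = 4.3834
circle(B,7.00) ∩ circle(D,3.00): a=6.7544, h=1.8381
  candidates: C₊=(5.1193,2.9976) cross=8.057; C₋=(7.9328,0.6314) cross=-8.057
  mode + wants cross > 0 → take C=(5.1193,2.9976) (cross=8.057)
ex = (C−B)/|BC| = (0.4201,0.9075); ey = (-0.9075,0.4201)
P = B + -1.18·ex + -2.40·ey = (3.8608,-5.4338)

3.86 -5.43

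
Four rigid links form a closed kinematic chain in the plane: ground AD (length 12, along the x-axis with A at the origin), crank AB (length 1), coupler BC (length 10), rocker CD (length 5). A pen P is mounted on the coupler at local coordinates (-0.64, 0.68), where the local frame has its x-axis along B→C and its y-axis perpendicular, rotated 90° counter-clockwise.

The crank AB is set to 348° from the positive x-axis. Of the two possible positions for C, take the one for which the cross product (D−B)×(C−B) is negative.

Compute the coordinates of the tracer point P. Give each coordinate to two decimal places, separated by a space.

0.70 0.68

A=(0,0), D=(12.00,0)
B = A + 1.00·(cos348°, sin348°) = (0.9781, -0.2079)
|BD| = 11.0238
circle(B,10.00) ∩ circle(D,5.00): a=8.9136, h=4.5329
  candidates: C₊=(9.8047,4.4923) cross=49.970; C₋=(9.9757,-4.5719) cross=-49.970
  mode - wants cross < 0 → take C=(9.9757,-4.5719) (cross=-49.970)
ex = (C−B)/|BC| = (0.8998,-0.4364); ey = (0.4364,0.8998)
P = B + -0.64·ex + 0.68·ey = (0.6991,0.6832)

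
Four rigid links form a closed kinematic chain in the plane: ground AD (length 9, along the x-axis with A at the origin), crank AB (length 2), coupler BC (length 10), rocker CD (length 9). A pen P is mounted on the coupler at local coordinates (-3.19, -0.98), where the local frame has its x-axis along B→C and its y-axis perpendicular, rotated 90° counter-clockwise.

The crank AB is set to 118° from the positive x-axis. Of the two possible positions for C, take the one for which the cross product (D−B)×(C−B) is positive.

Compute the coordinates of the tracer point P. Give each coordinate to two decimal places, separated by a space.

-2.60 -1.13

A=(0,0), D=(9.00,0)
B = A + 2.00·(cos118°, sin118°) = (-0.9389, 1.7659)
|BD| = 10.0946
circle(B,10.00) ∩ circle(D,9.00): a=5.9884, h=8.0087
  candidates: C₊=(6.3581,8.6035) cross=80.845; C₋=(3.5561,-7.1669) cross=-80.845
  mode + wants cross > 0 → take C=(6.3581,8.6035) (cross=80.845)
ex = (C−B)/|BC| = (0.7297,0.6838); ey = (-0.6838,0.7297)
P = B + -3.19·ex + -0.98·ey = (-2.5966,-1.1304)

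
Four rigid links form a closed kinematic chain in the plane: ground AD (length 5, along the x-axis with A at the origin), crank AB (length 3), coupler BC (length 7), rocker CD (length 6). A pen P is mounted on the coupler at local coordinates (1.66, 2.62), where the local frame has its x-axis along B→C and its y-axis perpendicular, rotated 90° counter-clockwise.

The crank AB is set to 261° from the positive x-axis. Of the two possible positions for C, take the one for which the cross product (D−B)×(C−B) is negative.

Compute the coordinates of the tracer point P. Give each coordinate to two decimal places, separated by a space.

A=(0,0), D=(5.00,0)
B = A + 3.00·(cos261°, sin261°) = (-0.4693, -2.9631)
|BD| = 6.2204
circle(B,7.00) ∩ circle(D,6.00): a=4.1551, h=5.6334
  candidates: C₊=(0.5007,3.9694) cross=35.042; C₋=(5.8676,-5.9369) cross=-35.042
  mode - wants cross < 0 → take C=(5.8676,-5.9369) (cross=-35.042)
ex = (C−B)/|BC| = (0.9053,-0.4248); ey = (0.4248,0.9053)
P = B + 1.66·ex + 2.62·ey = (2.1465,-1.2965)

2.15 -1.30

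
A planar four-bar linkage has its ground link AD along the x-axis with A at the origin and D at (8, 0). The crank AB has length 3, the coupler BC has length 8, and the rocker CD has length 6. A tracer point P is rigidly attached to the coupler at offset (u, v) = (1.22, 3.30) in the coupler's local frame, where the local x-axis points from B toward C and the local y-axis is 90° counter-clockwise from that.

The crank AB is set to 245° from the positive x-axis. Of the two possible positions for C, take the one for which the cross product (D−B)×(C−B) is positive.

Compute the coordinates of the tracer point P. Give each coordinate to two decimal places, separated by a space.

A=(0,0), D=(8.00,0)
B = A + 3.00·(cos245°, sin245°) = (-1.2679, -2.7189)
|BD| = 9.6585
circle(B,8.00) ∩ circle(D,6.00): a=6.2787, h=4.9576
  candidates: C₊=(3.3614,3.8057) cross=47.882; C₋=(6.1526,-5.7085) cross=-47.882
  mode + wants cross > 0 → take C=(3.3614,3.8057) (cross=47.882)
ex = (C−B)/|BC| = (0.5787,0.8156); ey = (-0.8156,0.5787)
P = B + 1.22·ex + 3.30·ey = (-3.2533,0.1856)

-3.25 0.19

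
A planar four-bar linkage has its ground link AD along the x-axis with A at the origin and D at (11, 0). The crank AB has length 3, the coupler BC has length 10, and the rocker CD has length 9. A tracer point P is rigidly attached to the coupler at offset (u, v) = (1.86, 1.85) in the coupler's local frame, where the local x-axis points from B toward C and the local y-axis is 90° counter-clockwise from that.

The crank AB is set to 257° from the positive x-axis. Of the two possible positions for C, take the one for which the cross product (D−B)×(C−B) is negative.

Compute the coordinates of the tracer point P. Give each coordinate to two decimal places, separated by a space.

A=(0,0), D=(11.00,0)
B = A + 3.00·(cos257°, sin257°) = (-0.6749, -2.9231)
|BD| = 12.0352
circle(B,10.00) ∩ circle(D,9.00): a=6.8070, h=7.3257
  candidates: C₊=(4.1490,5.8365) cross=88.166; C₋=(7.7075,-8.3761) cross=-88.166
  mode - wants cross < 0 → take C=(7.7075,-8.3761) (cross=-88.166)
ex = (C−B)/|BC| = (0.8382,-0.5453); ey = (0.5453,0.8382)
P = B + 1.86·ex + 1.85·ey = (1.8931,-2.3866)

1.89 -2.39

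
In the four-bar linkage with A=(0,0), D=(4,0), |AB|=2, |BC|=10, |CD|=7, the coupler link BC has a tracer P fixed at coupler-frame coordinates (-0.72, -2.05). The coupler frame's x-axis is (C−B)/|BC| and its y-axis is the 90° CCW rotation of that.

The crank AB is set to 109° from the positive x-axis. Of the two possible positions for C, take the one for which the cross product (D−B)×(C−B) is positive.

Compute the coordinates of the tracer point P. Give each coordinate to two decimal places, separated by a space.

-0.68 -0.28

A=(0,0), D=(4.00,0)
B = A + 2.00·(cos109°, sin109°) = (-0.6511, 1.8910)
|BD| = 5.0209
circle(B,10.00) ∩ circle(D,7.00): a=7.5892, h=6.5118
  candidates: C₊=(8.8318,5.0649) cross=32.695; C₋=(3.9267,-6.9996) cross=-32.695
  mode + wants cross > 0 → take C=(8.8318,5.0649) (cross=32.695)
ex = (C−B)/|BC| = (0.9483,0.3174); ey = (-0.3174,0.9483)
P = B + -0.72·ex + -2.05·ey = (-0.6833,-0.2815)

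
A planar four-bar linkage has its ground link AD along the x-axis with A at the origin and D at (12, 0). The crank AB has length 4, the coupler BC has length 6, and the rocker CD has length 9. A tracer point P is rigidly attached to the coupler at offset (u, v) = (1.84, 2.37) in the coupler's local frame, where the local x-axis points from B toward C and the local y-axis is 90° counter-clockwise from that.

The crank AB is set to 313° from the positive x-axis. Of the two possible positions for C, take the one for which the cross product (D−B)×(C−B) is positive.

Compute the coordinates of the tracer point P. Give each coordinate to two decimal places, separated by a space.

0.62 -0.79

A=(0,0), D=(12.00,0)
B = A + 4.00·(cos313°, sin313°) = (2.7280, -2.9254)
|BD| = 9.7226
circle(B,6.00) ∩ circle(D,9.00): a=2.5471, h=5.4325
  candidates: C₊=(3.5224,3.0218) cross=52.818; C₋=(6.7916,-7.3398) cross=-52.818
  mode + wants cross > 0 → take C=(3.5224,3.0218) (cross=52.818)
ex = (C−B)/|BC| = (0.1324,0.9912); ey = (-0.9912,0.1324)
P = B + 1.84·ex + 2.37·ey = (0.6225,-0.7878)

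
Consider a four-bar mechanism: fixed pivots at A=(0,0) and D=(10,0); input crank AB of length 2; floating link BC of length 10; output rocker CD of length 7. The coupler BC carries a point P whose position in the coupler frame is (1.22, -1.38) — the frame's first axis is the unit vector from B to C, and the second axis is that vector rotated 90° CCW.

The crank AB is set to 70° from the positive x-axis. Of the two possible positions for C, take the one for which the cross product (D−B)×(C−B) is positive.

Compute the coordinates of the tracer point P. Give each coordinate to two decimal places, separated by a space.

A=(0,0), D=(10.00,0)
B = A + 2.00·(cos70°, sin70°) = (0.6840, 1.8794)
|BD| = 9.5036
circle(B,10.00) ∩ circle(D,7.00): a=7.4350, h=6.6874
  candidates: C₊=(9.2947,6.9644) cross=63.554; C₋=(6.6498,-6.1462) cross=-63.554
  mode + wants cross > 0 → take C=(9.2947,6.9644) (cross=63.554)
ex = (C−B)/|BC| = (0.8611,0.5085); ey = (-0.5085,0.8611)
P = B + 1.22·ex + -1.38·ey = (2.4363,1.3115)

2.44 1.31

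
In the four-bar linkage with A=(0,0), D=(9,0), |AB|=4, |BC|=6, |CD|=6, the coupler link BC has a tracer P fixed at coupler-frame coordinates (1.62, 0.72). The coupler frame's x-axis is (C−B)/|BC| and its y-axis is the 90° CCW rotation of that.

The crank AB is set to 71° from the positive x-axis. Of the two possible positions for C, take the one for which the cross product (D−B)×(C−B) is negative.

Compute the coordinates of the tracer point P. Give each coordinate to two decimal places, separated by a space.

A=(0,0), D=(9.00,0)
B = A + 4.00·(cos71°, sin71°) = (1.3023, 3.7821)
|BD| = 8.5767
circle(B,6.00) ∩ circle(D,6.00): a=4.2883, h=4.1965
  candidates: C₊=(7.0017,5.6574) cross=35.992; C₋=(3.3006,-1.8754) cross=-35.992
  mode - wants cross < 0 → take C=(3.3006,-1.8754) (cross=-35.992)
ex = (C−B)/|BC| = (0.3331,-0.9429); ey = (0.9429,0.3331)
P = B + 1.62·ex + 0.72·ey = (2.5207,2.4944)

2.52 2.49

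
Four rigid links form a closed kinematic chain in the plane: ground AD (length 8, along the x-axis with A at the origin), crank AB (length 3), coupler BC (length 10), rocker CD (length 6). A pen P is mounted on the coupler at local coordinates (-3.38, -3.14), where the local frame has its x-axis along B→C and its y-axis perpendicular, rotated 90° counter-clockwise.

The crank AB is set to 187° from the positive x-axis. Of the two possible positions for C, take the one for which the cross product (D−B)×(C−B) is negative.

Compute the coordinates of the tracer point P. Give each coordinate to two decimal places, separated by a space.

A=(0,0), D=(8.00,0)
B = A + 3.00·(cos187°, sin187°) = (-2.9776, -0.3656)
|BD| = 10.9837
circle(B,10.00) ∩ circle(D,6.00): a=8.4053, h=5.4177
  candidates: C₊=(5.2426,5.3289) cross=59.507; C₋=(5.6033,-5.5005) cross=-59.507
  mode - wants cross < 0 → take C=(5.6033,-5.5005) (cross=-59.507)
ex = (C−B)/|BC| = (0.8581,-0.5135); ey = (0.5135,0.8581)
P = B + -3.38·ex + -3.14·ey = (-7.4904,-1.3244)

-7.49 -1.32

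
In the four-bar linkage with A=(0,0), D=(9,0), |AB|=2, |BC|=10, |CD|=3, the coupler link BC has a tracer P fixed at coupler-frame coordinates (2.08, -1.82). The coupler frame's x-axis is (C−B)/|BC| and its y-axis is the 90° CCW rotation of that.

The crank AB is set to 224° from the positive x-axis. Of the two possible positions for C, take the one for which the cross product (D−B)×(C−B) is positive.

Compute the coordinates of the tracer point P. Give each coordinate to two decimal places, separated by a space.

A=(0,0), D=(9.00,0)
B = A + 2.00·(cos224°, sin224°) = (-1.4387, -1.3893)
|BD| = 10.5307
circle(B,10.00) ∩ circle(D,3.00): a=9.5861, h=2.8474
  candidates: C₊=(7.6879,2.6979) cross=29.985; C₋=(8.4392,-2.9471) cross=-29.985
  mode + wants cross > 0 → take C=(7.6879,2.6979) (cross=29.985)
ex = (C−B)/|BC| = (0.9127,0.4087); ey = (-0.4087,0.9127)
P = B + 2.08·ex + -1.82·ey = (1.2035,-2.2002)

1.20 -2.20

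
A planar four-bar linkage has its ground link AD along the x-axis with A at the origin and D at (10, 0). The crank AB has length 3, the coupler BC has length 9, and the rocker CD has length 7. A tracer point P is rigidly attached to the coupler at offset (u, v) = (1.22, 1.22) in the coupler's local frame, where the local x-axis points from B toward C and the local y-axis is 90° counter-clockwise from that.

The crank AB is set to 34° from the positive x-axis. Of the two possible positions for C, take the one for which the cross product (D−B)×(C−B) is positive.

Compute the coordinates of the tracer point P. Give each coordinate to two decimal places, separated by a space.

A=(0,0), D=(10.00,0)
B = A + 3.00·(cos34°, sin34°) = (2.4871, 1.6776)
|BD| = 7.6979
circle(B,9.00) ∩ circle(D,7.00): a=5.9274, h=6.7724
  candidates: C₊=(9.7480,6.9955) cross=52.133; C₋=(6.7962,-6.2238) cross=-52.133
  mode + wants cross > 0 → take C=(9.7480,6.9955) (cross=52.133)
ex = (C−B)/|BC| = (0.8068,0.5909); ey = (-0.5909,0.8068)
P = B + 1.22·ex + 1.22·ey = (2.7505,3.3827)

2.75 3.38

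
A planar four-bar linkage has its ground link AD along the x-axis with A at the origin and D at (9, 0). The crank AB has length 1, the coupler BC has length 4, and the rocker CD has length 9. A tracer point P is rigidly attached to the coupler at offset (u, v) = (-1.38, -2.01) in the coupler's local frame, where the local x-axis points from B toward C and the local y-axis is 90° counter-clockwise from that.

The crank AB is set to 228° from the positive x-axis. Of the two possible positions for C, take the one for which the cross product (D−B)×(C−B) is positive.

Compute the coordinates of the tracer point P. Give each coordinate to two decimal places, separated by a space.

0.83 -2.67

A=(0,0), D=(9.00,0)
B = A + 1.00·(cos228°, sin228°) = (-0.6691, -0.7431)
|BD| = 9.6976
circle(B,4.00) ∩ circle(D,9.00): a=1.4975, h=3.7091
  candidates: C₊=(0.5397,3.0698) cross=35.970; C₋=(1.1082,-4.3266) cross=-35.970
  mode + wants cross > 0 → take C=(0.5397,3.0698) (cross=35.970)
ex = (C−B)/|BC| = (0.3022,0.9532); ey = (-0.9532,0.3022)
P = B + -1.38·ex + -2.01·ey = (0.8298,-2.6661)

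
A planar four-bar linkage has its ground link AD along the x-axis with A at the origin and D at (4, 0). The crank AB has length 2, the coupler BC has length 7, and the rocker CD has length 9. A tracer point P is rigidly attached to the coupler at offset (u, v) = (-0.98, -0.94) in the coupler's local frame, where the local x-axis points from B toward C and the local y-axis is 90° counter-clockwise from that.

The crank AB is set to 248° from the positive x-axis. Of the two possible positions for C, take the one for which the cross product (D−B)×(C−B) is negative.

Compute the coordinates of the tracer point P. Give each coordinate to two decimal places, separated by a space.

-1.93 -1.18

A=(0,0), D=(4.00,0)
B = A + 2.00·(cos248°, sin248°) = (-0.7492, -1.8544)
|BD| = 5.0984
circle(B,7.00) ∩ circle(D,9.00): a=-0.5890, h=6.9752
  candidates: C₊=(-3.8349,4.4288) cross=35.562; C₋=(1.2391,-8.5661) cross=-35.562
  mode - wants cross < 0 → take C=(1.2391,-8.5661) (cross=-35.562)
ex = (C−B)/|BC| = (0.2840,-0.9588); ey = (0.9588,0.2840)
P = B + -0.98·ex + -0.94·ey = (-1.9289,-1.1817)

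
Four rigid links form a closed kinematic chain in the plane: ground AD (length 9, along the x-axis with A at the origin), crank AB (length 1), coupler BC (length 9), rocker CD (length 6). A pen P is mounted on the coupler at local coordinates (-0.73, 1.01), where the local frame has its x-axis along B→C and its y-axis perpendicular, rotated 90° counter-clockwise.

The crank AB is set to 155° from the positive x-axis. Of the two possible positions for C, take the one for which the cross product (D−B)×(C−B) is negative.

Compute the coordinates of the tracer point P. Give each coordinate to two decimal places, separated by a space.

-0.84 1.67

A=(0,0), D=(9.00,0)
B = A + 1.00·(cos155°, sin155°) = (-0.9063, 0.4226)
|BD| = 9.9153
circle(B,9.00) ∩ circle(D,6.00): a=7.2269, h=5.3640
  candidates: C₊=(6.5426,5.4737) cross=53.186; C₋=(6.0854,-5.2445) cross=-53.186
  mode - wants cross < 0 → take C=(6.0854,-5.2445) (cross=-53.186)
ex = (C−B)/|BC| = (0.7769,-0.6297); ey = (0.6297,0.7769)
P = B + -0.73·ex + 1.01·ey = (-0.8374,1.6669)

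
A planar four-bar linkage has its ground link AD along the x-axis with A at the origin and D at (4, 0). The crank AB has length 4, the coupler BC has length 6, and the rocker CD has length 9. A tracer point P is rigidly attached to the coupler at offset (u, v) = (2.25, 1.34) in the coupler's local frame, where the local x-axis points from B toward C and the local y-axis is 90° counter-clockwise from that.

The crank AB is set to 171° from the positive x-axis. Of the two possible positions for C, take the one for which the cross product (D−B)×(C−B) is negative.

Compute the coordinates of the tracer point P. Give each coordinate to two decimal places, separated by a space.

A=(0,0), D=(4.00,0)
B = A + 4.00·(cos171°, sin171°) = (-3.9508, 0.6257)
|BD| = 7.9753
circle(B,6.00) ∩ circle(D,9.00): a=1.1665, h=5.8855
  candidates: C₊=(-2.3261,6.4016) cross=46.939; C₋=(-3.2496,-5.3332) cross=-46.939
  mode - wants cross < 0 → take C=(-3.2496,-5.3332) (cross=-46.939)
ex = (C−B)/|BC| = (0.1169,-0.9931); ey = (0.9931,0.1169)
P = B + 2.25·ex + 1.34·ey = (-2.3570,-1.4523)

-2.36 -1.45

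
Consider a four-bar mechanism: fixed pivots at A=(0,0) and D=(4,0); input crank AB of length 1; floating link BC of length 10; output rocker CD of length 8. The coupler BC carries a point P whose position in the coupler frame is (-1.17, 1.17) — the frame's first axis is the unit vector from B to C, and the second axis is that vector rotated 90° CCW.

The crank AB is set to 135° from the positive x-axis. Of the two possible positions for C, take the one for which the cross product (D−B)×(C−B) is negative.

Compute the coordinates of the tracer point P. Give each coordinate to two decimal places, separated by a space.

-0.26 2.30

A=(0,0), D=(4.00,0)
B = A + 1.00·(cos135°, sin135°) = (-0.7071, 0.7071)
|BD| = 4.7599
circle(B,10.00) ∩ circle(D,8.00): a=6.1615, h=7.8763
  candidates: C₊=(6.5561,7.5807) cross=37.490; C₋=(4.2160,-7.9971) cross=-37.490
  mode - wants cross < 0 → take C=(4.2160,-7.9971) (cross=-37.490)
ex = (C−B)/|BC| = (0.4923,-0.8704); ey = (0.8704,0.4923)
P = B + -1.17·ex + 1.17·ey = (-0.2647,2.3015)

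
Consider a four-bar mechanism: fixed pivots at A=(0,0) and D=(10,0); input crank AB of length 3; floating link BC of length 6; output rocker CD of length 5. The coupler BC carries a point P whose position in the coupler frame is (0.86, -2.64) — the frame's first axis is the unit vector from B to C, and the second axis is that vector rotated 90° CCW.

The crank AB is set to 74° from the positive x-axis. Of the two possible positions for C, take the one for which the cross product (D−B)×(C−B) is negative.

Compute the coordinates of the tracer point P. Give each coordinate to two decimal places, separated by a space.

-0.38 0.38

A=(0,0), D=(10.00,0)
B = A + 3.00·(cos74°, sin74°) = (0.8269, 2.8838)
|BD| = 9.6157
circle(B,6.00) ∩ circle(D,5.00): a=5.3798, h=2.6566
  candidates: C₊=(6.7558,3.8046) cross=25.545; C₋=(5.1624,-1.2639) cross=-25.545
  mode - wants cross < 0 → take C=(5.1624,-1.2639) (cross=-25.545)
ex = (C−B)/|BC| = (0.7226,-0.6913); ey = (0.6913,0.7226)
P = B + 0.86·ex + -2.64·ey = (-0.3767,0.3817)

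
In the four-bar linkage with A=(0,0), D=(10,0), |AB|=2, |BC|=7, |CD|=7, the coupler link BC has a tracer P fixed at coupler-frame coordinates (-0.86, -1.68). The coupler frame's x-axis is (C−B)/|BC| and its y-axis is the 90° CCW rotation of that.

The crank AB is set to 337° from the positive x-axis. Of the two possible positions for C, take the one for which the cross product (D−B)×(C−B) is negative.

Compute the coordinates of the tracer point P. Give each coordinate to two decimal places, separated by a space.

A=(0,0), D=(10.00,0)
B = A + 2.00·(cos337°, sin337°) = (1.8410, -0.7815)
|BD| = 8.1963
circle(B,7.00) ∩ circle(D,7.00): a=4.0982, h=5.6749
  candidates: C₊=(5.3794,5.2584) cross=46.514; C₋=(6.4616,-6.0398) cross=-46.514
  mode - wants cross < 0 → take C=(6.4616,-6.0398) (cross=-46.514)
ex = (C−B)/|BC| = (0.6601,-0.7512); ey = (0.7512,0.6601)
P = B + -0.86·ex + -1.68·ey = (0.0113,-1.2444)

0.01 -1.24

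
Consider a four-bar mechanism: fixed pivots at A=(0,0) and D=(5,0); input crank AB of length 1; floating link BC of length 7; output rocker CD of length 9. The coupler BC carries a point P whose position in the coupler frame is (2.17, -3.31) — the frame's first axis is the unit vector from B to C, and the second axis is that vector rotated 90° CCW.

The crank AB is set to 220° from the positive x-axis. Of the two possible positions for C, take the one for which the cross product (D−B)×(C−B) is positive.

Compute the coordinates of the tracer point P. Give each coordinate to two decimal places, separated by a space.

2.33 1.82

A=(0,0), D=(5.00,0)
B = A + 1.00·(cos220°, sin220°) = (-0.7660, -0.6428)
|BD| = 5.8018
circle(B,7.00) ∩ circle(D,9.00): a=0.1431, h=6.9985
  candidates: C₊=(-1.3992,6.3285) cross=40.604; C₋=(0.1516,-7.5824) cross=-40.604
  mode + wants cross > 0 → take C=(-1.3992,6.3285) (cross=40.604)
ex = (C−B)/|BC| = (-0.0905,0.9959); ey = (-0.9959,-0.0905)
P = B + 2.17·ex + -3.31·ey = (2.3341,1.8177)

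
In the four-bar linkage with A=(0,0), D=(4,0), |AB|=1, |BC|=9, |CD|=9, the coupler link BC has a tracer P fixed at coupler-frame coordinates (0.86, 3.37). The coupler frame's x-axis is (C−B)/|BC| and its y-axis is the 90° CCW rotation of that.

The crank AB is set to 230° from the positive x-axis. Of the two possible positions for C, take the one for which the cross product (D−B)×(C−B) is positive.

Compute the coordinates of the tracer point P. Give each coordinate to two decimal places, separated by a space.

-3.91 0.43

A=(0,0), D=(4.00,0)
B = A + 1.00·(cos230°, sin230°) = (-0.6428, -0.7660)
|BD| = 4.7056
circle(B,9.00) ∩ circle(D,9.00): a=2.3528, h=8.6870
  candidates: C₊=(0.2644,8.1881) cross=40.877; C₋=(3.0928,-8.9542) cross=-40.877
  mode + wants cross > 0 → take C=(0.2644,8.1881) (cross=40.877)
ex = (C−B)/|BC| = (0.1008,0.9949); ey = (-0.9949,0.1008)
P = B + 0.86·ex + 3.37·ey = (-3.9089,0.4293)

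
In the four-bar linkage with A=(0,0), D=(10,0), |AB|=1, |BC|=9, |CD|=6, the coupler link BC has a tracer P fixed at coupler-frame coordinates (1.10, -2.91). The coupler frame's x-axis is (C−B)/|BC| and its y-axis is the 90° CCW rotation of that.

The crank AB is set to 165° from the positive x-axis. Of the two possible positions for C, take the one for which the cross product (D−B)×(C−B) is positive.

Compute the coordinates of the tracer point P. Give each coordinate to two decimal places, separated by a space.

A=(0,0), D=(10.00,0)
B = A + 1.00·(cos165°, sin165°) = (-0.9659, 0.2588)
|BD| = 10.9690
circle(B,9.00) ∩ circle(D,6.00): a=7.5357, h=4.9206
  candidates: C₊=(6.6838,5.0003) cross=53.975; C₋=(6.4516,-4.8383) cross=-53.975
  mode + wants cross > 0 → take C=(6.6838,5.0003) (cross=53.975)
ex = (C−B)/|BC| = (0.8500,0.5268); ey = (-0.5268,0.8500)
P = B + 1.10·ex + -2.91·ey = (1.5021,-1.6351)

1.50 -1.64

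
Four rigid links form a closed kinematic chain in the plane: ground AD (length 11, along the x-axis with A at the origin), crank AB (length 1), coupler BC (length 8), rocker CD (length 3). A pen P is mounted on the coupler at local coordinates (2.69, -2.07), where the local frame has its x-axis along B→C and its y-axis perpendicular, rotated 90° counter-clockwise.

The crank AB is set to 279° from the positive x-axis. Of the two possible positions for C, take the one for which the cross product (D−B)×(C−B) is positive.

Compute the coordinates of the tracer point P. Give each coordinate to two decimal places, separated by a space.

A=(0,0), D=(11.00,0)
B = A + 1.00·(cos279°, sin279°) = (0.1564, -0.9877)
|BD| = 10.8885
circle(B,8.00) ∩ circle(D,3.00): a=7.9698, h=0.6940
  candidates: C₊=(8.0305,0.4264) cross=7.557; C₋=(8.1564,-0.9559) cross=-7.557
  mode + wants cross > 0 → take C=(8.0305,0.4264) (cross=7.557)
ex = (C−B)/|BC| = (0.9843,0.1768); ey = (-0.1768,0.9843)
P = B + 2.69·ex + -2.07·ey = (3.1700,-2.5496)

3.17 -2.55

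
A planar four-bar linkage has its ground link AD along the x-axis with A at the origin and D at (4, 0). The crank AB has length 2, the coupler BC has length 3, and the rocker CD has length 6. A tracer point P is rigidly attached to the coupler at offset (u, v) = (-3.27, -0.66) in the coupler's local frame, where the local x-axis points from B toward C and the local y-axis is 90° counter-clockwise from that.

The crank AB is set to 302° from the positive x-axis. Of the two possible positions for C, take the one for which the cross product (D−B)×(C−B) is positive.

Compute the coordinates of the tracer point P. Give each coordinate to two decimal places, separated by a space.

4.40 -1.65

A=(0,0), D=(4.00,0)
B = A + 2.00·(cos302°, sin302°) = (1.0598, -1.6961)
|BD| = 3.3943
circle(B,3.00) ∩ circle(D,6.00): a=-2.2801, h=1.9497
  candidates: C₊=(-1.8894,-1.1466) cross=6.618; C₋=(0.0590,-4.5242) cross=-6.618
  mode + wants cross > 0 → take C=(-1.8894,-1.1466) (cross=6.618)
ex = (C−B)/|BC| = (-0.9831,0.1832); ey = (-0.1832,-0.9831)
P = B + -3.27·ex + -0.66·ey = (4.3954,-1.6462)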